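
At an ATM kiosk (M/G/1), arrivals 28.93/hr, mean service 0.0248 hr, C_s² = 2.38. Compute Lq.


ρ = λ·E[S] = 28.93·0.0248 = 0.7175
Lq = ρ²(1+C_s²)/(2(1−ρ)) = 0.5148·(1+2.38)/(2·0.2825)
= 0.5148·3.3800/0.5651 = 3.07902

Final: 3.07902


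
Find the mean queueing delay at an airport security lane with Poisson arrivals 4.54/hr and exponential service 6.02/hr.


ρ = 4.54/6.02 = 0.7542
Wq = ρ/(μ−λ) = 0.7542/(6.02 − 4.54) = 0.7542/1.48 = 0.5096 hr

Final: 0.5096 hr


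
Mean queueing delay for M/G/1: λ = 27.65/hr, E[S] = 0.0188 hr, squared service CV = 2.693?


ρ = λ·E[S] = 27.65·0.0188 = 0.5198
E[S²] = E[S]²(1+C_s²) = 0.0188²·(1+2.693) = 0.001305
Wq = λ·E[S²]/(2(1−ρ)) = 27.65·0.001305/(2·0.4802) = 0.03758 hr

Final: 0.03758 hr


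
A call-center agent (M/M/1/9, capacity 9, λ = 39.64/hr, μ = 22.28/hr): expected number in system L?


ρ = 39.64/22.28 = 1.7792
L = ρ[1 − (K+1)ρ^K + Kρ^(K+1)] / [(1−ρ)(1−ρ^(K+1))]
Numerator: 1.7792·(1 − 10·178.634827 + 9·317.822466) = 1912.708149
Denominator: (-0.7792)·(-316.822466) = 246.859875
L = 1912.708149/246.859875 = 7.7482

Final: 7.7482


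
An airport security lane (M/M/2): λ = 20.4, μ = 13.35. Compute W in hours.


a = 1.5281; ρ = 0.7640; P₀ = 0.133758
Lq = P₀·a^c·ρ/(c!(1−ρ)²) = 2.14313
Wq = Lq/λ = 2.14313/20.4 = 0.10506 hr
W = Wq + 1/μ = 0.10506 + 0.07491 = 0.17996 hr

Final: 0.17996 hr


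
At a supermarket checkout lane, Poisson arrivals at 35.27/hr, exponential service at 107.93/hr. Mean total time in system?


W = 1/(μ−λ) = 1/(107.93 − 35.27) = 1/72.66 = 0.01376 hr

Final: 0.01376 hr


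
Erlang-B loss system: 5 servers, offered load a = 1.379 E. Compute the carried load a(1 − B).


B(5,1.379) = 0.010496 (Erlang-B)
Carried load = a(1 − B) = 1.379·(1 − 0.010496) = 1.379·0.989504 = 1.3645 E

Final: 1.3645 Erlangs


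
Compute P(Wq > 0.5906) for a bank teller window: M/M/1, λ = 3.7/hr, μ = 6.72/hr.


ρ = 3.7/6.72 = 0.5506
P(Wq > t) = ρ·e^{−(μ−λ)t} = 0.5506·e^{−1.7836}
= 0.5506·0.168030 = 0.092517

Final: 0.092517


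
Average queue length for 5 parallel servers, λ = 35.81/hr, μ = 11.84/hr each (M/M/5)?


a = λ/μ = 3.0245; ρ = a/5 = 0.6049
P₀ = 0.045385
Lq = P₀·a^c·ρ / (c!·(1−ρ)²) = 0.045385·253.08307·0.6049/(120·0.15611)
= 0.37090

Final: 0.37090


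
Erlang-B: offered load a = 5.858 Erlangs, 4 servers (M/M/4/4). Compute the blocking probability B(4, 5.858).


B(c,a) = (a^c/c!) / Σ_{k=0}^{c} a^k/k!
a^4/4! = 49.066630
Σ terms (k=0..4): 1.00000 + 5.85800 + 17.15808 + 33.50401 + 49.06663 = 106.586726
B = 49.066630/106.586726 = 0.460345

Final: 0.460345


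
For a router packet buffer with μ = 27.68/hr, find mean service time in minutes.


Mean service time = 1/μ = 1/27.68 hour = 0.03613 hour
In minutes: 0.03613 × 60 = 2.1676 min

Final: 2.1676 min


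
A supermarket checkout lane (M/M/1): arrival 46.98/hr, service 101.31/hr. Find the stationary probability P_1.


ρ = 46.98/101.31 = 0.4637
P_n = (1−ρ)·ρ^n = (1 − 0.4637)·0.4637^1 = 0.5363·0.463725 = 0.248684

Final: 0.248684


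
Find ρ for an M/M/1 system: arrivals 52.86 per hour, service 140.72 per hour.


ρ = λ/μ = 52.86/140.72 = 0.3756

Final: 0.3756


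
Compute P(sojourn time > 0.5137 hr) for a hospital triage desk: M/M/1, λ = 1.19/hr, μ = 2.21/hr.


W ~ Exponential(μ−λ) for M/M/1.
μ − λ = 2.21 − 1.19 = 1.0200
P(W > t) = e^{−(μ−λ)t} = e^{−0.5240} = 0.592163

Final: 0.592163


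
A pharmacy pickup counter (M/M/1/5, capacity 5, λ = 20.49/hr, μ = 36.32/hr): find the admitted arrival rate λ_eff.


ρ = 0.5642; P_K = (1−ρ)ρ^5/(1−ρ^6) = 0.025736
λ_eff = λ(1 − P_K) = 20.49·(1 − 0.025736) = 20.49·0.974264 = 19.9627 /hr

Final: 19.9627 /hr


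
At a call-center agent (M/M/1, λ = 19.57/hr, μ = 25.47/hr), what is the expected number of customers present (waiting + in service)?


ρ = λ/μ = 19.57/25.47 = 0.7684
L = ρ/(1−ρ) = 0.7684/(1 − 0.7684) = 0.7684/0.2316 = 3.3169

Final: 3.3169


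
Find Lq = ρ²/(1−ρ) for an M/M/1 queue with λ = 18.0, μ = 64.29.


ρ = 18.0/64.29 = 0.2800
Lq = ρ²/(1−ρ) = 0.07839/0.7200 = 0.1089

Final: 0.1089


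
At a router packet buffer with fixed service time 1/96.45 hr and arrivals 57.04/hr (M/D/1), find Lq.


ρ = 57.04/96.45 = 0.5914
M/D/1: Lq = ρ²/(2(1−ρ)) = 0.3497/(2·0.4086) = 0.42798

Final: 0.42798


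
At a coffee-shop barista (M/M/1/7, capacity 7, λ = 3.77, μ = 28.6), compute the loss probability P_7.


ρ = λ/μ = 3.77/28.6 = 0.1318
P_K = (1−ρ)ρ^K/(1−ρ^(K+1)) = (0.8682·0.0000006916)/(1 − 0.00000009116)
= 0.0000006004/1.000000 = 0.0000006004

Final: 0.0000006004


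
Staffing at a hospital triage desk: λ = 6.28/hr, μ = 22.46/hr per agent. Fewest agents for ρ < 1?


Stability requires cμ > λ ⇔ c > λ/μ.
λ/μ = 6.28/22.46 = 0.2796
Minimum integer c = ⌊0.2796⌋ + 1 = 1
Check: 1·22.46 = 22.46 > 6.28, while 0·22.46 = 0.00 ≤ 6.28

Final: 1 servers


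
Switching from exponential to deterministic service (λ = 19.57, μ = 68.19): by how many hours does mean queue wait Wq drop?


ρ = 19.57/68.19 = 0.2870
Wq(M/M/1) = ρ/(μ−λ) = 0.2870/48.62 = 0.005903 hr
Wq(M/D/1) = ρ/(2(μ−λ)) = 0.002951 hr
Savings = 0.005903 − 0.002951 = 0.002951 hr

Final: 0.002951 hr


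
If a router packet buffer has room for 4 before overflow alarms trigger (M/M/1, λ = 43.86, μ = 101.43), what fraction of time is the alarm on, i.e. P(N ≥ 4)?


ρ = 43.86/101.43 = 0.4324
P(N ≥ n) = ρ^n = 0.4324^4 = 0.034963

Final: 0.034963


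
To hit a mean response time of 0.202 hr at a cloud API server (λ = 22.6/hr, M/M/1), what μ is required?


W = 1/(μ−λ) ⇒ μ − λ = 1/W = 1/0.202 = 4.9505
μ = λ + 1/W = 22.6 + 4.9505 = 27.5505 per hr

Final: 27.5505 /hr


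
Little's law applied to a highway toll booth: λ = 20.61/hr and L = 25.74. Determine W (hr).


W = L/λ = 25.74/20.61 = 1.2489 hr

Final: 1.2489 hr


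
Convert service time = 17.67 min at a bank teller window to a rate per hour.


μ = 1/(service time) in consistent units.
1 hour = 60 min, so μ = 60/17.67 = 3.3956 per hour

Final: 3.3956 /hr


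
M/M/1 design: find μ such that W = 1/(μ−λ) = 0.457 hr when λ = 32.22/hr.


W = 1/(μ−λ) ⇒ μ − λ = 1/W = 1/0.457 = 2.1882
μ = λ + 1/W = 32.22 + 2.1882 = 34.4082 per hr

Final: 34.4082 /hr


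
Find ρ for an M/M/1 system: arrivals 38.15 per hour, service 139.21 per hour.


ρ = λ/μ = 38.15/139.21 = 0.2740

Final: 0.2740


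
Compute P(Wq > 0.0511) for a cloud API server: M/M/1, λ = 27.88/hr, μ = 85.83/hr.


ρ = 27.88/85.83 = 0.3248
P(Wq > t) = ρ·e^{−(μ−λ)t} = 0.3248·e^{−2.9612}
= 0.3248·0.051754 = 0.016811

Final: 0.016811


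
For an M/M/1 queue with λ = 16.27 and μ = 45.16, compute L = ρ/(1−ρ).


ρ = λ/μ = 16.27/45.16 = 0.3603
L = ρ/(1−ρ) = 0.3603/(1 − 0.3603) = 0.3603/0.6397 = 0.5632

Final: 0.5632


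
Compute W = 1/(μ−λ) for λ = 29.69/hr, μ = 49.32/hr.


W = 1/(μ−λ) = 1/(49.32 − 29.69) = 1/19.63 = 0.05094 hr

Final: 0.05094 hr


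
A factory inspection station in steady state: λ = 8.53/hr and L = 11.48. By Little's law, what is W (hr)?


W = L/λ = 11.48/8.53 = 1.3458 hr

Final: 1.3458 hr


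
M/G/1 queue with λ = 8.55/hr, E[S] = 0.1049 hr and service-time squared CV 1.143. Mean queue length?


ρ = λ·E[S] = 8.55·0.1049 = 0.8969
Lq = ρ²(1+C_s²)/(2(1−ρ)) = 0.8044·(1+1.143)/(2·0.1031)
= 0.8044·2.1430/0.2062 = 8.35980

Final: 8.35980


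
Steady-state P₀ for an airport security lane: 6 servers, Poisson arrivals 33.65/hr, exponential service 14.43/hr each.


a = λ/μ = 33.65/14.43 = 2.3319; ρ = a/c = 0.3887
Σ_{k=0}^{5} a^k/k! (terms k=0..5) = 1.00000 + 2.33195 + 2.71899 + 2.11351 + 1.23215 + 0.57466 = 9.97126
Tail: a^6/(6!(1−ρ)) = 160.80977/(720·0.6113) = 0.36534
P₀ = 1/(9.97126 + 0.36534) = 1/10.33660 = 0.096744

Final: 0.096744


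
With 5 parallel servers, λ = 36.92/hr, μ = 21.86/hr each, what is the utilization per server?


ρ = λ/(cμ) = 36.92/(5·21.86) = 36.92/109.30 = 0.3378

Final: 0.3378


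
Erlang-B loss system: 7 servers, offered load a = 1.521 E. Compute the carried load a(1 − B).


B(7,1.521) = 0.0008166 (Erlang-B)
Carried load = a(1 − B) = 1.521·(1 − 0.0008166) = 1.521·0.999183 = 1.5198 E

Final: 1.5198 Erlangs


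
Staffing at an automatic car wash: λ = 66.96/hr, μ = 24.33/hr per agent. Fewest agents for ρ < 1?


Stability requires cμ > λ ⇔ c > λ/μ.
λ/μ = 66.96/24.33 = 2.7522
Minimum integer c = ⌊2.7522⌋ + 1 = 3
Check: 3·24.33 = 72.99 > 66.96, while 2·24.33 = 48.66 ≤ 66.96

Final: 3 servers


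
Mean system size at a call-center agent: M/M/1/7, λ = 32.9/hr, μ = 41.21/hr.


ρ = 32.9/41.21 = 0.7983
L = ρ[1 − (K+1)ρ^K + Kρ^(K+1)] / [(1−ρ)(1−ρ^(K+1))]
Numerator: 0.7983·(1 − 8·0.206706 + 7·0.165024) = 0.400387
Denominator: (0.2017)·(0.834976) = 0.168373
L = 0.400387/0.168373 = 2.3780

Final: 2.3780


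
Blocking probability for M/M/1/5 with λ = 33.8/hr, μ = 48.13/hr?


ρ = λ/μ = 33.8/48.13 = 0.7023
P_K = (1−ρ)ρ^K/(1−ρ^(K+1)) = (0.2977·0.170806)/(1 − 0.119951)
= 0.050855/0.880049 = 0.057787

Final: 0.057787


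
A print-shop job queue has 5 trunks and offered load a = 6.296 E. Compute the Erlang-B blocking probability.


B(c,a) = (a^c/c!) / Σ_{k=0}^{c} a^k/k!
a^5/5! = 82.440829
Σ terms (k=0..5): 1.00000 + 6.29600 + 19.81981 + 41.59517 + 65.47080 + 82.44083 = 216.622606
B = 82.440829/216.622606 = 0.380574

Final: 0.380574


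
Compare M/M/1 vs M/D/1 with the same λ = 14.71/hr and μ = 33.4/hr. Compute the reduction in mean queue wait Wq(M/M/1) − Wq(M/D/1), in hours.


ρ = 14.71/33.4 = 0.4404
Wq(M/M/1) = ρ/(μ−λ) = 0.4404/18.69 = 0.02356 hr
Wq(M/D/1) = ρ/(2(μ−λ)) = 0.01178 hr
Savings = 0.02356 − 0.01178 = 0.01178 hr

Final: 0.01178 hr


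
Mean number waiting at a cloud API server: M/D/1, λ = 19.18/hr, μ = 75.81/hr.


ρ = 19.18/75.81 = 0.2530
M/D/1: Lq = ρ²/(2(1−ρ)) = 0.06401/(2·0.7470) = 0.04284

Final: 0.04284


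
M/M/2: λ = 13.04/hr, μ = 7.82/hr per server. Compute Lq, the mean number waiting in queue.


a = λ/μ = 1.6675; ρ = a/2 = 0.8338
P₀ = 0.090656
Lq = P₀·a^c·ρ / (c!·(1−ρ)²) = 0.090656·2.78062·0.8338/(2·0.02764)
= 3.80254

Final: 3.80254


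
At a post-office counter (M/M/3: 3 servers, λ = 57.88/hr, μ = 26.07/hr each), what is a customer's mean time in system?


a = 2.2202; ρ = 0.7401; P₀ = 0.078731
Lq = P₀·a^c·ρ/(c!(1−ρ)²) = 1.57279
Wq = Lq/λ = 1.57279/57.88 = 0.02717 hr
W = Wq + 1/μ = 0.02717 + 0.03836 = 0.06553 hr

Final: 0.06553 hr


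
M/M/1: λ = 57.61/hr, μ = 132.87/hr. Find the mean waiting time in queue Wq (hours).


ρ = 57.61/132.87 = 0.4336
Wq = ρ/(μ−λ) = 0.4336/(132.87 − 57.61) = 0.4336/75.26 = 0.005761 hr

Final: 0.005761 hr


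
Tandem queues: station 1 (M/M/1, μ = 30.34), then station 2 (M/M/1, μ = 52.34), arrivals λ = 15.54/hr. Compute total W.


Each node sees arrival rate λ = 15.54/hr (tandem ⇒ throughput preserved).
W₁ = 1/(μ₁−λ) = 1/(30.34−15.54) = 0.06757 hr
W₂ = 1/(μ₂−λ) = 1/(52.34−15.54) = 0.02717 hr
W_total = W₁ + W₂ = 0.06757 + 0.02717 = 0.09474 hr

Final: 0.09474 hr


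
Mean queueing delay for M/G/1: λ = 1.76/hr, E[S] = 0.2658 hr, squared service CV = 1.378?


ρ = λ·E[S] = 1.76·0.2658 = 0.4678
E[S²] = E[S]²(1+C_s²) = 0.2658²·(1+1.378) = 0.168005
Wq = λ·E[S²]/(2(1−ρ)) = 1.76·0.168005/(2·0.5322) = 0.27780 hr

Final: 0.27780 hr


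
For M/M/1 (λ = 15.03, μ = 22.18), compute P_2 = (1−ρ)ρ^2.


ρ = 15.03/22.18 = 0.6776
P_n = (1−ρ)·ρ^n = (1 − 0.6776)·0.6776^2 = 0.3224·0.459193 = 0.148026

Final: 0.148026


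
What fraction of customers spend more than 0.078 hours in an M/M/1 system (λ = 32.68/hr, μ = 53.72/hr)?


W ~ Exponential(μ−λ) for M/M/1.
μ − λ = 53.72 − 32.68 = 21.0400
P(W > t) = e^{−(μ−λ)t} = e^{−1.6411} = 0.193763

Final: 0.193763


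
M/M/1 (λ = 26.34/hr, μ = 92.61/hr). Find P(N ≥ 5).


ρ = 26.34/92.61 = 0.2844
P(N ≥ n) = ρ^n = 0.2844^5 = 0.001861

Final: 0.001861


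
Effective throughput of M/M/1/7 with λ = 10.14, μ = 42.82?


ρ = 0.2368; P_K = (1−ρ)ρ^7/(1−ρ^8) = 0.00003187
λ_eff = λ(1 − P_K) = 10.14·(1 − 0.00003187) = 10.14·0.999968 = 10.1397 /hr

Final: 10.1397 /hr


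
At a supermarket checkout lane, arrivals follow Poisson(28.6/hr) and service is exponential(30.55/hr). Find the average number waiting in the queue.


ρ = 28.6/30.55 = 0.9362
Lq = ρ²/(1−ρ) = 0.8764/0.06383 = 13.7305

Final: 13.7305


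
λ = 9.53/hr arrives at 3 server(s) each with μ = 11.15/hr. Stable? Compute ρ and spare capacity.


Total capacity cμ = 3·11.15 = 33.45/hr
ρ = λ/(cμ) = 9.53/33.45 = 0.2849
Stable ⇔ ρ < 1: YES
Spare capacity = cμ − λ = 33.45 − 9.53 = 23.92/hr

Final: ρ = 0.2849; stable; margin = 23.92/hr


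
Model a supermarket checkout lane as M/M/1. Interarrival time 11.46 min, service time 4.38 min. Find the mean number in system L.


λ = 60/11.46 = 5.2356 /hr
μ = 60/4.38 = 13.6986 /hr
ρ = λ/μ = 5.2356/13.6986 = 0.3822
L = ρ/(1−ρ) = 0.3822/0.6178 = 0.6186

Final: 0.6186


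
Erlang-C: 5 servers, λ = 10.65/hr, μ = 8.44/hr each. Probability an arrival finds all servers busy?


a = λ/μ = 1.2618; ρ = a/5 = 0.2524
P₀ = 0.282954 (from M/M/c formula)
C(c,a) = [a^c/(c!(1−ρ))]·P₀ = [3.19916/(120·0.7476)]·0.282954
= 0.03566·0.282954 = 0.010090

Final: 0.010090


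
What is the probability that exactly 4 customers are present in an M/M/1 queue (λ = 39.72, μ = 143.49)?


ρ = 39.72/143.49 = 0.2768
P_n = (1−ρ)·ρ^n = (1 − 0.2768)·0.2768^4 = 0.7232·0.005872 = 0.004246

Final: 0.004246


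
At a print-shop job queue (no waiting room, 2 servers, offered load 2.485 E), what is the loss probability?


B(c,a) = (a^c/c!) / Σ_{k=0}^{c} a^k/k!
a^2/2! = 3.087612
Σ terms (k=0..2): 1.00000 + 2.48500 + 3.08761 = 6.572612
B = 3.087612/6.572612 = 0.469769

Final: 0.469769


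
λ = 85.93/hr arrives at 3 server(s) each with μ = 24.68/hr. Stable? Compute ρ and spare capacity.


Total capacity cμ = 3·24.68 = 74.04/hr
ρ = λ/(cμ) = 85.93/74.04 = 1.1606
Stable ⇔ ρ < 1: NO
Spare capacity = cμ − λ = 74.04 − 85.93 = -11.89/hr

Final: ρ = 1.1606; unstable; margin = -11.89/hr


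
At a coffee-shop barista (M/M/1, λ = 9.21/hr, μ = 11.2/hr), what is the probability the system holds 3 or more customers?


ρ = 9.21/11.2 = 0.8223
P(N ≥ n) = ρ^n = 0.8223^3 = 0.556064

Final: 0.556064


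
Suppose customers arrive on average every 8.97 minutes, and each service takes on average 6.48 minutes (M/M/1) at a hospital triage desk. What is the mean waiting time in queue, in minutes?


λ = 60/8.97 = 6.6890 /hr
μ = 60/6.48 = 9.2593 /hr
ρ = λ/μ = 6.6890/9.2593 = 0.7224
Wq = ρ/(μ−λ) = 0.7224/(9.2593−6.6890) = 0.28106 hr
In minutes: 0.28106·60 = 16.864 min

Final: 16.864 min


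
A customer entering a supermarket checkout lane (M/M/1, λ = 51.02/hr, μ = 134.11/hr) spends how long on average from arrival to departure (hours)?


W = 1/(μ−λ) = 1/(134.11 − 51.02) = 1/83.09 = 0.01204 hr

Final: 0.01204 hr


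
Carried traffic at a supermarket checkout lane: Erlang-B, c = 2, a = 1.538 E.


B(2,1.538) = 0.317874 (Erlang-B)
Carried load = a(1 − B) = 1.538·(1 − 0.317874) = 1.538·0.682126 = 1.0491 E

Final: 1.0491 Erlangs


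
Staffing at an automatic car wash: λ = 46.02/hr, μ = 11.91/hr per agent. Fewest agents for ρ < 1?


Stability requires cμ > λ ⇔ c > λ/μ.
λ/μ = 46.02/11.91 = 3.8640
Minimum integer c = ⌊3.8640⌋ + 1 = 4
Check: 4·11.91 = 47.64 > 46.02, while 3·11.91 = 35.73 ≤ 46.02

Final: 4 servers


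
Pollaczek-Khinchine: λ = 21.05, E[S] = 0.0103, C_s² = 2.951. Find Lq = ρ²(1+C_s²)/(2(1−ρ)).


ρ = λ·E[S] = 21.05·0.0103 = 0.2168
Lq = ρ²(1+C_s²)/(2(1−ρ)) = 0.04701·(1+2.951)/(2·0.7832)
= 0.04701·3.9510/1.5664 = 0.11857

Final: 0.11857


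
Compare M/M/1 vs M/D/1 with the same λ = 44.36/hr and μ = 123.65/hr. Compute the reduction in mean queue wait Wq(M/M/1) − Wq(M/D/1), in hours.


ρ = 44.36/123.65 = 0.3588
Wq(M/M/1) = ρ/(μ−λ) = 0.3588/79.29 = 0.004525 hr
Wq(M/D/1) = ρ/(2(μ−λ)) = 0.002262 hr
Savings = 0.004525 − 0.002262 = 0.002262 hr

Final: 0.002262 hr


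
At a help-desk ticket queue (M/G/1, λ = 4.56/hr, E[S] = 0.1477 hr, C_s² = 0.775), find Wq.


ρ = λ·E[S] = 4.56·0.1477 = 0.6735
E[S²] = E[S]²(1+C_s²) = 0.1477²·(1+0.775) = 0.038722
Wq = λ·E[S²]/(2(1−ρ)) = 4.56·0.038722/(2·0.3265) = 0.27041 hr

Final: 0.27041 hr


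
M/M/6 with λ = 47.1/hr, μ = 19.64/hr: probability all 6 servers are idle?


a = λ/μ = 47.1/19.64 = 2.3982; ρ = a/c = 0.3997
Σ_{k=0}^{5} a^k/k! (terms k=0..5) = 1.00000 + 2.39817 + 2.87560 + 2.29873 + 1.37818 + 0.66102 = 10.61170
Tail: a^6/(6!(1−ρ)) = 190.22892/(720·0.6003) = 0.44012
P₀ = 1/(10.61170 + 0.44012) = 1/11.05182 = 0.090483

Final: 0.090483


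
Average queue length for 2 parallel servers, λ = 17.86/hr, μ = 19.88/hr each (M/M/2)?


a = λ/μ = 0.8984; ρ = a/2 = 0.4492
P₀ = 0.380076
Lq = P₀·a^c·ρ / (c!·(1−ρ)²) = 0.380076·0.80711·0.4492/(2·0.30339)
= 0.22710

Final: 0.22710


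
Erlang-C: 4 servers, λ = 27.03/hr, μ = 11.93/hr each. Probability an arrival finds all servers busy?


a = λ/μ = 2.2657; ρ = a/4 = 0.5664
P₀ = 0.097055 (from M/M/c formula)
C(c,a) = [a^c/(c!(1−ρ))]·P₀ = [26.35254/(24·0.4336)]·0.097055
= 2.53251·0.097055 = 0.245792

Final: 0.245792


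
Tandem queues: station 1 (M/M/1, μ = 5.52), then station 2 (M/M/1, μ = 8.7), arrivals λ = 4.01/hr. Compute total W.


Each node sees arrival rate λ = 4.01/hr (tandem ⇒ throughput preserved).
W₁ = 1/(μ₁−λ) = 1/(5.52−4.01) = 0.66225 hr
W₂ = 1/(μ₂−λ) = 1/(8.7−4.01) = 0.21322 hr
W_total = W₁ + W₂ = 0.66225 + 0.21322 = 0.87547 hr

Final: 0.87547 hr


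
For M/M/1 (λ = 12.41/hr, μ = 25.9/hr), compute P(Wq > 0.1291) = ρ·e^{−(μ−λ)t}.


ρ = 12.41/25.9 = 0.4792
P(Wq > t) = ρ·e^{−(μ−λ)t} = 0.4792·e^{−1.7416}
= 0.4792·0.175247 = 0.083970

Final: 0.083970


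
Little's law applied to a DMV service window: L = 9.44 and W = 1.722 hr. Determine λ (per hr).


λ = L/W = 9.44/1.722 = 5.4820 /hr

Final: 5.4820 /hr


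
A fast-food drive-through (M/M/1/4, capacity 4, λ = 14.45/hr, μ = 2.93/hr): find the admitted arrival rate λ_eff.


ρ = 4.9317; P_K = (1−ρ)ρ^4/(1−ρ^5) = 0.797505
λ_eff = λ(1 − P_K) = 14.45·(1 − 0.797505) = 14.45·0.202495 = 2.9260 /hr

Final: 2.9260 /hr


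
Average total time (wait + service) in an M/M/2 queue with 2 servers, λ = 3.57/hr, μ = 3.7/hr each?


a = 0.9649; ρ = 0.4824; P₀ = 0.349134
Lq = P₀·a^c·ρ/(c!(1−ρ)²) = 0.29268
Wq = Lq/λ = 0.29268/3.57 = 0.08198 hr
W = Wq + 1/μ = 0.08198 + 0.27027 = 0.35225 hr

Final: 0.35225 hr


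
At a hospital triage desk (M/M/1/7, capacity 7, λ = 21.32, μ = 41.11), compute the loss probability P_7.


ρ = λ/μ = 21.32/41.11 = 0.5186
P_K = (1−ρ)ρ^K/(1−ρ^(K+1)) = (0.4814·0.010090)/(1 − 0.005233)
= 0.004857/0.994767 = 0.004883

Final: 0.004883


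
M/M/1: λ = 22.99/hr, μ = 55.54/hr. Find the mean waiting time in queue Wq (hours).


ρ = 22.99/55.54 = 0.4139
Wq = ρ/(μ−λ) = 0.4139/(55.54 − 22.99) = 0.4139/32.55 = 0.01272 hr

Final: 0.01272 hr


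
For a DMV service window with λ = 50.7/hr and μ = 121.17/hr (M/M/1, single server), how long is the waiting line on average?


ρ = 50.7/121.17 = 0.4184
Lq = ρ²/(1−ρ) = 0.1751/0.5816 = 0.3010

Final: 0.3010


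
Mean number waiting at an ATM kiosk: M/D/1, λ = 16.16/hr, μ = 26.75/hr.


ρ = 16.16/26.75 = 0.6041
M/D/1: Lq = ρ²/(2(1−ρ)) = 0.3650/(2·0.3959) = 0.46093

Final: 0.46093


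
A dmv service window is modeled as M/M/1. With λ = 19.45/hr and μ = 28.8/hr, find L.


ρ = λ/μ = 19.45/28.8 = 0.6753
L = ρ/(1−ρ) = 0.6753/(1 − 0.6753) = 0.6753/0.3247 = 2.0802

Final: 2.0802


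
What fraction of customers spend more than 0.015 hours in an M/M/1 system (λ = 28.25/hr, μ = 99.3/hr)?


W ~ Exponential(μ−λ) for M/M/1.
μ − λ = 99.3 − 28.25 = 71.0500
P(W > t) = e^{−(μ−λ)t} = e^{−1.0657} = 0.344469

Final: 0.344469


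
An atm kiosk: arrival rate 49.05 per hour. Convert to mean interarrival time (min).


Mean interarrival time = 1/λ = 1/49.05 hour = 0.02039 hour
In minutes: 0.02039 × 60 = 1.2232 min

Final: 1.2232 min


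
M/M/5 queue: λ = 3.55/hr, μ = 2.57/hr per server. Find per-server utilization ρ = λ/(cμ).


ρ = λ/(cμ) = 3.55/(5·2.57) = 3.55/12.85 = 0.2763

Final: 0.2763


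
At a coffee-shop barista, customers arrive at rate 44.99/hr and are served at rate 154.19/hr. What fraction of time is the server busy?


ρ = λ/μ = 44.99/154.19 = 0.2918

Final: 0.2918


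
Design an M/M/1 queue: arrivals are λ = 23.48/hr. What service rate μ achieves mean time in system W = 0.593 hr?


W = 1/(μ−λ) ⇒ μ − λ = 1/W = 1/0.593 = 1.6863
μ = λ + 1/W = 23.48 + 1.6863 = 25.1663 per hr

Final: 25.1663 /hr


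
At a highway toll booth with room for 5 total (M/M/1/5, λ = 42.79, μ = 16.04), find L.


ρ = 42.79/16.04 = 2.6677
L = ρ[1 − (K+1)ρ^K + Kρ^(K+1)] / [(1−ρ)(1−ρ^(K+1))]
Numerator: 2.6677·(1 − 6·135.110659 + 5·360.435480) = 2647.733815
Denominator: (-1.6677)·(-359.435480) = 599.432612
L = 2647.733815/599.432612 = 4.4171

Final: 4.4171


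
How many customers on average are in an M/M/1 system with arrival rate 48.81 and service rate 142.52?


ρ = λ/μ = 48.81/142.52 = 0.3425
L = ρ/(1−ρ) = 0.3425/(1 − 0.3425) = 0.3425/0.6575 = 0.5209

Final: 0.5209


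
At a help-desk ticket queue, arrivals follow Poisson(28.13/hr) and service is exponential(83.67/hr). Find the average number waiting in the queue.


ρ = 28.13/83.67 = 0.3362
Lq = ρ²/(1−ρ) = 0.1130/0.6638 = 0.1703

Final: 0.1703


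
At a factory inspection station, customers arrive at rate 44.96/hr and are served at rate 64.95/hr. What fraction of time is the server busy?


ρ = λ/μ = 44.96/64.95 = 0.6922

Final: 0.6922


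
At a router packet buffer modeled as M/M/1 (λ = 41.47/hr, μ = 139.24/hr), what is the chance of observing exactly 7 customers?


ρ = 41.47/139.24 = 0.2978
P_n = (1−ρ)·ρ^n = (1 − 0.2978)·0.2978^7 = 0.7022·0.0002079 = 0.0001460

Final: 0.0001460


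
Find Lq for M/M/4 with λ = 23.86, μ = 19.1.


a = λ/μ = 1.2492; ρ = a/4 = 0.3123
P₀ = 0.285556
Lq = P₀·a^c·ρ / (c!·(1−ρ)²) = 0.285556·2.43528·0.3123/(24·0.47293)
= 0.01913

Final: 0.01913


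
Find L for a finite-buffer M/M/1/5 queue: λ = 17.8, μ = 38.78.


ρ = 17.8/38.78 = 0.4590
L = ρ[1 − (K+1)ρ^K + Kρ^(K+1)] / [(1−ρ)(1−ρ^(K+1))]
Numerator: 0.4590·(1 − 6·0.020373 + 5·0.009351) = 0.424353
Denominator: (0.5410)·(0.990649) = 0.535941
L = 0.424353/0.535941 = 0.7918

Final: 0.7918


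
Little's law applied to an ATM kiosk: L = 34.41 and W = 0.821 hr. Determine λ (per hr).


λ = L/W = 34.41/0.821 = 41.9123 /hr

Final: 41.9123 /hr


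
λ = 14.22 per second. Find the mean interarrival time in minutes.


Mean interarrival time = 1/λ = 1/14.22 second = 0.07032 second
In minutes: 0.07032 × 0.0166667 = 0.001172 min

Final: 0.001172 min


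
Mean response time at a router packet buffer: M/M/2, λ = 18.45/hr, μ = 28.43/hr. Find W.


a = 0.6490; ρ = 0.3245; P₀ = 0.510025
Lq = P₀·a^c·ρ/(c!(1−ρ)²) = 0.07637
Wq = Lq/λ = 0.07637/18.45 = 0.004139 hr
W = Wq + 1/μ = 0.004139 + 0.03517 = 0.03931 hr

Final: 0.03931 hr


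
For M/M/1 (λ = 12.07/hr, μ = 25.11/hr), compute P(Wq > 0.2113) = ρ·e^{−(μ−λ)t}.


ρ = 12.07/25.11 = 0.4807
P(Wq > t) = ρ·e^{−(μ−λ)t} = 0.4807·e^{−2.7554}
= 0.4807·0.063587 = 0.030565

Final: 0.030565


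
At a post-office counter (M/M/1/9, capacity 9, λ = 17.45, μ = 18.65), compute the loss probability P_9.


ρ = λ/μ = 17.45/18.65 = 0.9357
P_K = (1−ρ)ρ^K/(1−ρ^(K+1)) = (0.06434·0.549603)/(1 − 0.514240)
= 0.035363/0.485760 = 0.072800

Final: 0.072800


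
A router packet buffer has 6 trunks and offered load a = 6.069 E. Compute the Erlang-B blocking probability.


B(c,a) = (a^c/c!) / Σ_{k=0}^{c} a^k/k!
a^6/6! = 69.401735
Σ terms (k=0..6): 1.00000 + 6.06900 + 18.41638 + 37.25634 + 56.52718 + 68.61269 + 69.40174 = 257.283321
B = 69.401735/257.283321 = 0.269748

Final: 0.269748


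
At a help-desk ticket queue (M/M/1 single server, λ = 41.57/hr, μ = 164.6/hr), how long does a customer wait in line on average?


ρ = 41.57/164.6 = 0.2526
Wq = ρ/(μ−λ) = 0.2526/(164.6 − 41.57) = 0.2526/123.03 = 0.002053 hr

Final: 0.002053 hr


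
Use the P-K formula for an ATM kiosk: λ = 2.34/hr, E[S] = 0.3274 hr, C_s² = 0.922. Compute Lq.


ρ = λ·E[S] = 2.34·0.3274 = 0.7661
Lq = ρ²(1+C_s²)/(2(1−ρ)) = 0.5869·(1+0.922)/(2·0.2339)
= 0.5869·1.9220/0.4678 = 2.41164

Final: 2.41164


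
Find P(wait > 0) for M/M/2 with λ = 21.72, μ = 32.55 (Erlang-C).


a = λ/μ = 0.6673; ρ = a/2 = 0.3336
P₀ = 0.499654 (from M/M/c formula)
C(c,a) = [a^c/(c!(1−ρ))]·P₀ = [0.44526/(2·0.6664)]·0.499654
= 0.33410·0.499654 = 0.166936

Final: 0.166936


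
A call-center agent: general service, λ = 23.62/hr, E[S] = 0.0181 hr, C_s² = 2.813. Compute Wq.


ρ = λ·E[S] = 23.62·0.0181 = 0.4275
E[S²] = E[S]²(1+C_s²) = 0.0181²·(1+2.813) = 0.001249
Wq = λ·E[S²]/(2(1−ρ)) = 23.62·0.001249/(2·0.5725) = 0.02577 hr

Final: 0.02577 hr


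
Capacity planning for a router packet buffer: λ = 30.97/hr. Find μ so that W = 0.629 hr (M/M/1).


W = 1/(μ−λ) ⇒ μ − λ = 1/W = 1/0.629 = 1.5898
μ = λ + 1/W = 30.97 + 1.5898 = 32.5598 per hr

Final: 32.5598 /hr


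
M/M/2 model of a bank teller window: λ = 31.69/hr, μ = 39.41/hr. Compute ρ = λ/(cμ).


ρ = λ/(cμ) = 31.69/(2·39.41) = 31.69/78.82 = 0.4021

Final: 0.4021


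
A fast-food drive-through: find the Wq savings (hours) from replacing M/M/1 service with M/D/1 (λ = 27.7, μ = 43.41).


ρ = 27.7/43.41 = 0.6381
Wq(M/M/1) = ρ/(μ−λ) = 0.6381/15.71 = 0.04062 hr
Wq(M/D/1) = ρ/(2(μ−λ)) = 0.02031 hr
Savings = 0.04062 − 0.02031 = 0.02031 hr

Final: 0.02031 hr


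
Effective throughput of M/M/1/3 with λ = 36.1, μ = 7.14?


ρ = 5.0560; P_K = (1−ρ)ρ^3/(1−ρ^4) = 0.803446
λ_eff = λ(1 − P_K) = 36.1·(1 − 0.803446) = 36.1·0.196554 = 7.0956 /hr

Final: 7.0956 /hr


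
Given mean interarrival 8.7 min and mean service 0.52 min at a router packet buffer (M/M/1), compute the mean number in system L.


λ = 60/8.7 = 6.8966 /hr
μ = 60/0.52 = 115.3846 /hr
ρ = λ/μ = 6.8966/115.3846 = 0.05977
L = ρ/(1−ρ) = 0.05977/0.9402 = 0.06357

Final: 0.06357


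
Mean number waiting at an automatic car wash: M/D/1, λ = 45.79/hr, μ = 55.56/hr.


ρ = 45.79/55.56 = 0.8242
M/D/1: Lq = ρ²/(2(1−ρ)) = 0.6792/(2·0.1758) = 1.93132

Final: 1.93132


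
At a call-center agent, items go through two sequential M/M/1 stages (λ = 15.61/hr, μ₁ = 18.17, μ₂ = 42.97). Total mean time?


Each node sees arrival rate λ = 15.61/hr (tandem ⇒ throughput preserved).
W₁ = 1/(μ₁−λ) = 1/(18.17−15.61) = 0.39062 hr
W₂ = 1/(μ₂−λ) = 1/(42.97−15.61) = 0.03655 hr
W_total = W₁ + W₂ = 0.39062 + 0.03655 = 0.42717 hr

Final: 0.42717 hr


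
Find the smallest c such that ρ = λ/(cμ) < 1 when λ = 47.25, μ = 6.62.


Stability requires cμ > λ ⇔ c > λ/μ.
λ/μ = 47.25/6.62 = 7.1375
Minimum integer c = ⌊7.1375⌋ + 1 = 8
Check: 8·6.62 = 52.96 > 47.25, while 7·6.62 = 46.34 ≤ 47.25

Final: 8 servers


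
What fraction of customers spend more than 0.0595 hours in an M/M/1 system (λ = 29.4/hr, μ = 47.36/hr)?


W ~ Exponential(μ−λ) for M/M/1.
μ − λ = 47.36 − 29.4 = 17.9600
P(W > t) = e^{−(μ−λ)t} = e^{−1.0686} = 0.343482

Final: 0.343482


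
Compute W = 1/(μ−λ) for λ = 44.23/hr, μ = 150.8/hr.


W = 1/(μ−λ) = 1/(150.8 − 44.23) = 1/106.57 = 0.009384 hr

Final: 0.009384 hr


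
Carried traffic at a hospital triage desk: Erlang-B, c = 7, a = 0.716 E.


B(7,0.716) = 0.000009354 (Erlang-B)
Carried load = a(1 − B) = 0.716·(1 − 0.000009354) = 0.716·0.999991 = 0.7160 E

Final: 0.7160 Erlangs


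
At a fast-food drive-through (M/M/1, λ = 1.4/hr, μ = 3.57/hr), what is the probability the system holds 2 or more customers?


ρ = 1.4/3.57 = 0.3922
P(N ≥ n) = ρ^n = 0.3922^2 = 0.153787

Final: 0.153787


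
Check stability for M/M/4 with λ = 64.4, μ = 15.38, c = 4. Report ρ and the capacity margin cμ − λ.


Total capacity cμ = 4·15.38 = 61.52/hr
ρ = λ/(cμ) = 64.4/61.52 = 1.0468
Stable ⇔ ρ < 1: NO
Spare capacity = cμ − λ = 61.52 − 64.4 = -2.88/hr

Final: ρ = 1.0468; unstable; margin = -2.88/hr


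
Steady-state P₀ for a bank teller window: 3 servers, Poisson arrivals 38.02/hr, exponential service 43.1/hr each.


a = λ/μ = 38.02/43.1 = 0.8821; ρ = a/c = 0.2940
Σ_{k=0}^{2} a^k/k! (terms k=0..2) = 1.00000 + 0.88213 + 0.38908 = 2.27122
Tail: a^3/(3!(1−ρ)) = 0.68644/(6·0.7060) = 0.16206
P₀ = 1/(2.27122 + 0.16206) = 1/2.43328 = 0.410969

Final: 0.410969


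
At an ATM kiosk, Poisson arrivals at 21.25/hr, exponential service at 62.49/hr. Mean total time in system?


W = 1/(μ−λ) = 1/(62.49 − 21.25) = 1/41.24 = 0.02425 hr

Final: 0.02425 hr


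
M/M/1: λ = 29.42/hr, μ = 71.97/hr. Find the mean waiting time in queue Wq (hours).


ρ = 29.42/71.97 = 0.4088
Wq = ρ/(μ−λ) = 0.4088/(71.97 − 29.42) = 0.4088/42.55 = 0.009607 hr

Final: 0.009607 hr


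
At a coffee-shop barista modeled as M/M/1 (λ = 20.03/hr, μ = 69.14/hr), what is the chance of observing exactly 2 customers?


ρ = 20.03/69.14 = 0.2897
P_n = (1−ρ)·ρ^n = (1 − 0.2897)·0.2897^2 = 0.7103·0.083927 = 0.059613

Final: 0.059613


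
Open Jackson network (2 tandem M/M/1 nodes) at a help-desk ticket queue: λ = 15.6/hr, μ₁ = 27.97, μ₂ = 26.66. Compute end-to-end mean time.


Each node sees arrival rate λ = 15.6/hr (tandem ⇒ throughput preserved).
W₁ = 1/(μ₁−λ) = 1/(27.97−15.6) = 0.08084 hr
W₂ = 1/(μ₂−λ) = 1/(26.66−15.6) = 0.09042 hr
W_total = W₁ + W₂ = 0.08084 + 0.09042 = 0.17126 hr

Final: 0.17126 hr


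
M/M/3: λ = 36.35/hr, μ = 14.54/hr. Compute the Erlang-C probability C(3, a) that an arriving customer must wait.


a = λ/μ = 2.5000; ρ = a/3 = 0.8333
P₀ = 0.044944 (from M/M/c formula)
C(c,a) = [a^c/(c!(1−ρ))]·P₀ = [15.62500/(6·0.1667)]·0.044944
= 15.62500·0.044944 = 0.702247

Final: 0.702247


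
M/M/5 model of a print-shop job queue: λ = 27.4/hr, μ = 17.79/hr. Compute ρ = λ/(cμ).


ρ = λ/(cμ) = 27.4/(5·17.79) = 27.4/88.95 = 0.3080

Final: 0.3080


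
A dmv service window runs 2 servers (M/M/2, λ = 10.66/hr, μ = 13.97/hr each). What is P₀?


a = λ/μ = 10.66/13.97 = 0.7631; ρ = a/c = 0.3815
Σ_{k=0}^{1} a^k/k! (terms k=0..1) = 1.00000 + 0.76306 = 1.76306
Tail: a^2/(2!(1−ρ)) = 0.58227/(2·0.6185) = 0.47073
P₀ = 1/(1.76306 + 0.47073) = 1/2.23380 = 0.447668

Final: 0.447668


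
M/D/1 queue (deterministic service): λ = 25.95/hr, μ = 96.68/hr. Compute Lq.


ρ = 25.95/96.68 = 0.2684
M/D/1: Lq = ρ²/(2(1−ρ)) = 0.07204/(2·0.7316) = 0.04924

Final: 0.04924


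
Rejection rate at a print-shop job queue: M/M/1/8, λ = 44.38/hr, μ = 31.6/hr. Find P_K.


ρ = λ/μ = 44.38/31.6 = 1.4044
P_K = (1−ρ)ρ^K/(1−ρ^(K+1)) = (-0.4044·15.135673)/(1 − 21.256998)
= -6.121326/-20.256998 = 0.302183

Final: 0.302183


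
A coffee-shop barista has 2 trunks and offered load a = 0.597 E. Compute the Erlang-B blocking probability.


B(c,a) = (a^c/c!) / Σ_{k=0}^{c} a^k/k!
a^2/2! = 0.178204
Σ terms (k=0..2): 1.00000 + 0.59700 + 0.17820 = 1.775205
B = 0.178204/1.775205 = 0.100385

Final: 0.100385


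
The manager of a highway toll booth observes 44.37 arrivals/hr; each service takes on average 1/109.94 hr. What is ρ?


ρ = λ/μ = 44.37/109.94 = 0.4036

Final: 0.4036


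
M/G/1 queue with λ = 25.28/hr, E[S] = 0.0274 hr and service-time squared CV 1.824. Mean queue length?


ρ = λ·E[S] = 25.28·0.0274 = 0.6927
Lq = ρ²(1+C_s²)/(2(1−ρ)) = 0.4798·(1+1.824)/(2·0.3073)
= 0.4798·2.8240/0.6147 = 2.20439

Final: 2.20439


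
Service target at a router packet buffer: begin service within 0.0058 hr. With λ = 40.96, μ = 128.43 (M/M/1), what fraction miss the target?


ρ = 40.96/128.43 = 0.3189
P(Wq > t) = ρ·e^{−(μ−λ)t} = 0.3189·e^{−0.5073}
= 0.3189·0.602103 = 0.192028

Final: 0.192028


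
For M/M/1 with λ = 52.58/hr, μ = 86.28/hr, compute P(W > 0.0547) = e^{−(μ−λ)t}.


W ~ Exponential(μ−λ) for M/M/1.
μ − λ = 86.28 − 52.58 = 33.7000
P(W > t) = e^{−(μ−λ)t} = e^{−1.8434} = 0.158280

Final: 0.158280


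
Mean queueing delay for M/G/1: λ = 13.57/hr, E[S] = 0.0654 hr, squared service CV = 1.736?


ρ = λ·E[S] = 13.57·0.0654 = 0.8875
E[S²] = E[S]²(1+C_s²) = 0.0654²·(1+1.736) = 0.011702
Wq = λ·E[S²]/(2(1−ρ)) = 13.57·0.011702/(2·0.1125) = 0.70564 hr

Final: 0.70564 hr


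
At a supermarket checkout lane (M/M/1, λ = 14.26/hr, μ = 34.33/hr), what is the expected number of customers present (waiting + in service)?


ρ = λ/μ = 14.26/34.33 = 0.4154
L = ρ/(1−ρ) = 0.4154/(1 − 0.4154) = 0.4154/0.5846 = 0.7105

Final: 0.7105


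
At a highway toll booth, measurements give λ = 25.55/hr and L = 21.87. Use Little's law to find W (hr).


W = L/λ = 21.87/25.55 = 0.8560 hr

Final: 0.8560 hr


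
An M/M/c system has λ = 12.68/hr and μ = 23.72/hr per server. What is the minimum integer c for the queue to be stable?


Stability requires cμ > λ ⇔ c > λ/μ.
λ/μ = 12.68/23.72 = 0.5346
Minimum integer c = ⌊0.5346⌋ + 1 = 1
Check: 1·23.72 = 23.72 > 12.68, while 0·23.72 = 0.00 ≤ 12.68

Final: 1 servers


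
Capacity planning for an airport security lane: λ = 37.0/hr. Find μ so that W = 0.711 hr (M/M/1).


W = 1/(μ−λ) ⇒ μ − λ = 1/W = 1/0.711 = 1.4065
μ = λ + 1/W = 37.0 + 1.4065 = 38.4065 per hr

Final: 38.4065 /hr


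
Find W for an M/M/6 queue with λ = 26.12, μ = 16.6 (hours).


a = 1.5735; ρ = 0.2622; P₀ = 0.207250
Lq = P₀·a^c·ρ/(c!(1−ρ)²) = 0.002105
Wq = Lq/λ = 0.002105/26.12 = 0.00008059 hr
W = Wq + 1/μ = 0.00008059 + 0.06024 = 0.06032 hr

Final: 0.06032 hr


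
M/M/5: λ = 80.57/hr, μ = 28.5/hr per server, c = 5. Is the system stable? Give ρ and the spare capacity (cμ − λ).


Total capacity cμ = 5·28.5 = 142.50/hr
ρ = λ/(cμ) = 80.57/142.50 = 0.5654
Stable ⇔ ρ < 1: YES
Spare capacity = cμ − λ = 142.50 − 80.57 = 61.93/hr

Final: ρ = 0.5654; stable; margin = 61.93/hr


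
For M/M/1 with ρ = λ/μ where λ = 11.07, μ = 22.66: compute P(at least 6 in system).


ρ = 11.07/22.66 = 0.4885
P(N ≥ n) = ρ^n = 0.4885^6 = 0.013593

Final: 0.013593


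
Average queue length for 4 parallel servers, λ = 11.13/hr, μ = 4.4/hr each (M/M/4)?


a = λ/μ = 2.5295; ρ = a/4 = 0.6324
P₀ = 0.071089
Lq = P₀·a^c·ρ / (c!·(1−ρ)²) = 0.071089·40.94208·0.6324/(24·0.13514)
= 0.56749

Final: 0.56749


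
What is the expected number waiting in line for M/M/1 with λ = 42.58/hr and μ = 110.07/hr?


ρ = 42.58/110.07 = 0.3868
Lq = ρ²/(1−ρ) = 0.1496/0.6132 = 0.2441

Final: 0.2441


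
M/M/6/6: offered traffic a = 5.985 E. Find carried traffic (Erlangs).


B(6,5.985) = 0.263869 (Erlang-B)
Carried load = a(1 − B) = 5.985·(1 − 0.263869) = 5.985·0.736131 = 4.4057 E

Final: 4.4057 Erlangs


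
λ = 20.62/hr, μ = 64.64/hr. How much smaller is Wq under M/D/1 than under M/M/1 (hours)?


ρ = 20.62/64.64 = 0.3190
Wq(M/M/1) = ρ/(μ−λ) = 0.3190/44.02 = 0.007247 hr
Wq(M/D/1) = ρ/(2(μ−λ)) = 0.003623 hr
Savings = 0.007247 − 0.003623 = 0.003623 hr

Final: 0.003623 hr


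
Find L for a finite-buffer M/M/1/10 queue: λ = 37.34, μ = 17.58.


ρ = 37.34/17.58 = 2.1240
L = ρ[1 − (K+1)ρ^K + Kρ^(K+1)] / [(1−ρ)(1−ρ^(K+1))]
Numerator: 2.1240·(1 − 11·1868.763869 + 10·3969.262961) = 40647.557356
Denominator: (-1.1240)·(-3968.262961) = 4460.345627
L = 40647.557356/4460.345627 = 9.1131

Final: 9.1131


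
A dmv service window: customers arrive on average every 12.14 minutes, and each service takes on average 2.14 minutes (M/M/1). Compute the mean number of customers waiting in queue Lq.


λ = 60/12.14 = 4.9423 /hr
μ = 60/2.14 = 28.0374 /hr
ρ = λ/μ = 4.9423/28.0374 = 0.1763
Lq = ρ²/(1−ρ) = 0.03107/0.8237 = 0.03772

Final: 0.03772


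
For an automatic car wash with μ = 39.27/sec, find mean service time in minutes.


Mean service time = 1/μ = 1/39.27 second = 0.02546 second
In minutes: 0.02546 × 0.0166667 = 0.0004244 min

Final: 0.0004244 min


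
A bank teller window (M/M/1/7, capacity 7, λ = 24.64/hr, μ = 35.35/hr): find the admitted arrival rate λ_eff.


ρ = 0.6970; P_K = (1−ρ)ρ^7/(1−ρ^8) = 0.025648
λ_eff = λ(1 − P_K) = 24.64·(1 − 0.025648) = 24.64·0.974352 = 24.0080 /hr

Final: 24.0080 /hr


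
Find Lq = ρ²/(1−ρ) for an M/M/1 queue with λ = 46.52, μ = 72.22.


ρ = 46.52/72.22 = 0.6441
Lq = ρ²/(1−ρ) = 0.4149/0.3559 = 1.1660

Final: 1.1660


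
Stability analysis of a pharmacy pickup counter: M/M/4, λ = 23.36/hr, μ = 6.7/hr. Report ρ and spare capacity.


Total capacity cμ = 4·6.7 = 26.80/hr
ρ = λ/(cμ) = 23.36/26.80 = 0.8716
Stable ⇔ ρ < 1: YES
Spare capacity = cμ − λ = 26.80 − 23.36 = 3.44/hr

Final: ρ = 0.8716; stable; margin = 3.44/hr


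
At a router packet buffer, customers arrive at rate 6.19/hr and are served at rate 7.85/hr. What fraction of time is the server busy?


ρ = λ/μ = 6.19/7.85 = 0.7885

Final: 0.7885


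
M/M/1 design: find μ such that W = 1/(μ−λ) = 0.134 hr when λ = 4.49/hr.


W = 1/(μ−λ) ⇒ μ − λ = 1/W = 1/0.134 = 7.4627
μ = λ + 1/W = 4.49 + 7.4627 = 11.9527 per hr

Final: 11.9527 /hr


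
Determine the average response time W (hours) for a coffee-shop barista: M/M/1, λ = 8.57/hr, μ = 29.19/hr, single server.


W = 1/(μ−λ) = 1/(29.19 − 8.57) = 1/20.62 = 0.04850 hr

Final: 0.04850 hr


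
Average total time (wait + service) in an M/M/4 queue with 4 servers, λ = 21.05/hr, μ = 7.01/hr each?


a = 3.0029; ρ = 0.7507; P₀ = 0.037574
Lq = P₀·a^c·ρ/(c!(1−ρ)²) = 1.53774
Wq = Lq/λ = 1.53774/21.05 = 0.07305 hr
W = Wq + 1/μ = 0.07305 + 0.14265 = 0.21571 hr

Final: 0.21571 hr


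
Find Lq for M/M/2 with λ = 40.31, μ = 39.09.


a = λ/μ = 1.0312; ρ = a/2 = 0.5156
P₀ = 0.319605
Lq = P₀·a^c·ρ / (c!·(1−ρ)²) = 0.319605·1.06339·0.5156/(2·0.23464)
= 0.37342

Final: 0.37342


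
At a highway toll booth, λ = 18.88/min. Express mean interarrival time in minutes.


Mean interarrival time = 1/λ = 1/18.88 minute = 0.05297 minute
In minutes: 0.05297 × 1 = 0.05297 min

Final: 0.05297 min


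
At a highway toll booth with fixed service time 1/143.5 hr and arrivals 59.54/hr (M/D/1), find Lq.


ρ = 59.54/143.5 = 0.4149
M/D/1: Lq = ρ²/(2(1−ρ)) = 0.1722/(2·0.5851) = 0.14712

Final: 0.14712


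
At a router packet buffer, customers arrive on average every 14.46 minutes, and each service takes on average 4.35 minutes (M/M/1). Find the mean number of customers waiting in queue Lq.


λ = 60/14.46 = 4.1494 /hr
μ = 60/4.35 = 13.7931 /hr
ρ = λ/μ = 4.1494/13.7931 = 0.3008
Lq = ρ²/(1−ρ) = 0.09050/0.6992 = 0.1294

Final: 0.1294
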